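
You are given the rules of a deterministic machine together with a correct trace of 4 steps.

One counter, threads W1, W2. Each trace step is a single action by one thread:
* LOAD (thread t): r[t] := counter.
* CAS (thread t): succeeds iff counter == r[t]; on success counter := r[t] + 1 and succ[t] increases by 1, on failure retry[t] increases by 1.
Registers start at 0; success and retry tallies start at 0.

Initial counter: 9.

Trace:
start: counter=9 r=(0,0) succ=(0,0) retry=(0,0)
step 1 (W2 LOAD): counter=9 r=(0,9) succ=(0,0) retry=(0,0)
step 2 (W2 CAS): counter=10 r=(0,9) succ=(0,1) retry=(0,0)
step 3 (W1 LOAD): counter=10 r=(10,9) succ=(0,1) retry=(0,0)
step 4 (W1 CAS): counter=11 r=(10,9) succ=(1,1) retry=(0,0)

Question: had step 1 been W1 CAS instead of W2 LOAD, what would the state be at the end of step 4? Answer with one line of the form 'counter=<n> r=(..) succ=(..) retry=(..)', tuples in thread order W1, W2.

counter=10 r=(9,0) succ=(1,0) retry=(1,1)

(re-executing from step 1 with the substitution; state before step 1: counter=9 r=(0,0) succ=(0,0) retry=(0,0))
step 1 (W1 CAS): counter=9 r=(0,0) succ=(0,0) retry=(1,0)
step 2 (W2 CAS): counter=9 r=(0,0) succ=(0,0) retry=(1,1)
step 3 (W1 LOAD): counter=9 r=(9,0) succ=(0,0) retry=(1,1)
step 4 (W1 CAS): counter=10 r=(9,0) succ=(1,0) retry=(1,1)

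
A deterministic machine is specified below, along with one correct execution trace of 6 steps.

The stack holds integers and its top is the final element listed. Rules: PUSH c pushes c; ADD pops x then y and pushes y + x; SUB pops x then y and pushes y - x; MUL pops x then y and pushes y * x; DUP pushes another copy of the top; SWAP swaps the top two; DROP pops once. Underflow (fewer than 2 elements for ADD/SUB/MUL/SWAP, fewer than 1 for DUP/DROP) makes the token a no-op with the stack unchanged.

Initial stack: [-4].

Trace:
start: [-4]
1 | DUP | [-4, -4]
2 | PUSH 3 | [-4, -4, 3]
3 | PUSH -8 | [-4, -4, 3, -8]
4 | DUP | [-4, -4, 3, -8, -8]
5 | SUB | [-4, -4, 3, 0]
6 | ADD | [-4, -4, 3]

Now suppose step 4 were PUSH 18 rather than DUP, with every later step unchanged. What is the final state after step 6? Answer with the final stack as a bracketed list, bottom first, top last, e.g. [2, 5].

[-4, -4, -23]

(re-executing from step 4 with the substitution; state before step 4: [-4, -4, 3, -8])
4 | PUSH 18 | [-4, -4, 3, -8, 18]
5 | SUB | [-4, -4, 3, -26]
6 | ADD | [-4, -4, -23]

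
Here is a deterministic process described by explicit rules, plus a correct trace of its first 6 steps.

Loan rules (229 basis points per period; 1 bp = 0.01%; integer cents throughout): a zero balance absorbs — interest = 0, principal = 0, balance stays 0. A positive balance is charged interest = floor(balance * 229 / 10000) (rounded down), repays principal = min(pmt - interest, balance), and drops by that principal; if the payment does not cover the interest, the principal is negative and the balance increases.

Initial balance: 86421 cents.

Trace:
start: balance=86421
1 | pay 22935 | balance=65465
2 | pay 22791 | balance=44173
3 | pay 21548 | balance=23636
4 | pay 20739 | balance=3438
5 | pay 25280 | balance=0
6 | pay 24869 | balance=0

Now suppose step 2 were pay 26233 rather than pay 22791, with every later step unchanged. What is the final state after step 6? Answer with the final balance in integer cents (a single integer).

0

(re-executing from step 2 with the substitution; state before step 2: balance=65465)
2 | pay 26233 | balance=40731
3 | pay 21548 | balance=20115
4 | pay 20739 | balance=0
5 | pay 25280 | balance=0
6 | pay 24869 | balance=0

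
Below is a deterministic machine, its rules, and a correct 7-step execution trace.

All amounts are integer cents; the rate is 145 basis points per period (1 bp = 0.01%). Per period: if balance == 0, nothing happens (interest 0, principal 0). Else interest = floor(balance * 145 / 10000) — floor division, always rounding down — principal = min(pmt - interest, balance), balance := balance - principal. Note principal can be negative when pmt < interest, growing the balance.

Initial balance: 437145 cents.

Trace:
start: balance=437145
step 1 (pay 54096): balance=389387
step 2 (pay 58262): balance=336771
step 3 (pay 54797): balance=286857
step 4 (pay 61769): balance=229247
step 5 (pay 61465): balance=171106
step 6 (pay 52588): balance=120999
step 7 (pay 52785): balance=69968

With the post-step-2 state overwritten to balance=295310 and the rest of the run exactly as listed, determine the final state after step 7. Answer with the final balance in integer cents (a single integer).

state after step 2 := balance=295310
step 3 (pay 54797): balance=244794
step 4 (pay 61769): balance=186574
step 5 (pay 61465): balance=127814
step 6 (pay 52588): balance=77079
step 7 (pay 52785): balance=25411

25411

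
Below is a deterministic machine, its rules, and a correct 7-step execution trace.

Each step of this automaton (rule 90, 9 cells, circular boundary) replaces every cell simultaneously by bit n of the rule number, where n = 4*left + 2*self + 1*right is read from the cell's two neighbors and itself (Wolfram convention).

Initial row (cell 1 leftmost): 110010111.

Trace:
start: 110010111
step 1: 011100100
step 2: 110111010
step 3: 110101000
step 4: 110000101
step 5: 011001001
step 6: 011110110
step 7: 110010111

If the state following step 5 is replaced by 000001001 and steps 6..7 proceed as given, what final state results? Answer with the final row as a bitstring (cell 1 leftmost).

state after step 5 := 000001001
step 6: 100010110
step 7: 010100110

010100110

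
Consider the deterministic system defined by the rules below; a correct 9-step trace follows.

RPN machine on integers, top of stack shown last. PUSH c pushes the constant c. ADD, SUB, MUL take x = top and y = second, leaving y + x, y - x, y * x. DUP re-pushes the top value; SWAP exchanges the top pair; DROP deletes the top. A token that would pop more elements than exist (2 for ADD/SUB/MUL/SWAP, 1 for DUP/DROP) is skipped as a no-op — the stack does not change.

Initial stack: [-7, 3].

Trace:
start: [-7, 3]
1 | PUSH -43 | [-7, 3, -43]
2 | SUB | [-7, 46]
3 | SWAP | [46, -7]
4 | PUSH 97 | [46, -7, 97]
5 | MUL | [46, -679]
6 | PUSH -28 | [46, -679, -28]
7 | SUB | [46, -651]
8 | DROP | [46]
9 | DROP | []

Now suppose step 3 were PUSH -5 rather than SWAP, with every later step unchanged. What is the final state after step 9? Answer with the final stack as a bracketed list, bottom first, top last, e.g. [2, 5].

[-7]

(re-executing from step 3 with the substitution; state before step 3: [-7, 46])
3 | PUSH -5 | [-7, 46, -5]
4 | PUSH 97 | [-7, 46, -5, 97]
5 | MUL | [-7, 46, -485]
6 | PUSH -28 | [-7, 46, -485, -28]
7 | SUB | [-7, 46, -457]
8 | DROP | [-7, 46]
9 | DROP | [-7]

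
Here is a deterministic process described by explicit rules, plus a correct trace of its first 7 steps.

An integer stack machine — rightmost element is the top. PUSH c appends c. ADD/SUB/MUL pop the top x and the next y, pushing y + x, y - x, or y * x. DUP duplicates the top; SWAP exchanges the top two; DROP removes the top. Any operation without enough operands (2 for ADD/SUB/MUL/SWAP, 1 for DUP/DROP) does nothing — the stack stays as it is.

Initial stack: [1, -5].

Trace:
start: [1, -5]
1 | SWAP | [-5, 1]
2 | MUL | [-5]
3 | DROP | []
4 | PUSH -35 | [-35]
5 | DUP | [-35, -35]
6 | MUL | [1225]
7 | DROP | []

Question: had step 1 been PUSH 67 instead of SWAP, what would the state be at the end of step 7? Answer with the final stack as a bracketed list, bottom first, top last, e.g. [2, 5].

[1]

(re-executing from step 1 with the substitution; state before step 1: [1, -5])
1 | PUSH 67 | [1, -5, 67]
2 | MUL | [1, -335]
3 | DROP | [1]
4 | PUSH -35 | [1, -35]
5 | DUP | [1, -35, -35]
6 | MUL | [1, 1225]
7 | DROP | [1]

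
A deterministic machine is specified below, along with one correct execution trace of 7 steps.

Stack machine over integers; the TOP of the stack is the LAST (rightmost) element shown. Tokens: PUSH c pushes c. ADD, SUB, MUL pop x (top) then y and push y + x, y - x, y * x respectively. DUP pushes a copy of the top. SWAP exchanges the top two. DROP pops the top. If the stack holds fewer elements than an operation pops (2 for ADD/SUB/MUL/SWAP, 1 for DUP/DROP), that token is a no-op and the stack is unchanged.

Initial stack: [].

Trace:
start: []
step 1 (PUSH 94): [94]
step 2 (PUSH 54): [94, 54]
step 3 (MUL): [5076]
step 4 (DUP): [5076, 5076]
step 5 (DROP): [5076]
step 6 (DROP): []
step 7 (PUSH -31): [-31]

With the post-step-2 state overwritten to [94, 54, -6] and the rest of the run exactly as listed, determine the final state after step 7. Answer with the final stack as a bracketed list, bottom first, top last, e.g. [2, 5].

[94, -31]

state after step 2 := [94, 54, -6]
step 3 (MUL): [94, -324]
step 4 (DUP): [94, -324, -324]
step 5 (DROP): [94, -324]
step 6 (DROP): [94]
step 7 (PUSH -31): [94, -31]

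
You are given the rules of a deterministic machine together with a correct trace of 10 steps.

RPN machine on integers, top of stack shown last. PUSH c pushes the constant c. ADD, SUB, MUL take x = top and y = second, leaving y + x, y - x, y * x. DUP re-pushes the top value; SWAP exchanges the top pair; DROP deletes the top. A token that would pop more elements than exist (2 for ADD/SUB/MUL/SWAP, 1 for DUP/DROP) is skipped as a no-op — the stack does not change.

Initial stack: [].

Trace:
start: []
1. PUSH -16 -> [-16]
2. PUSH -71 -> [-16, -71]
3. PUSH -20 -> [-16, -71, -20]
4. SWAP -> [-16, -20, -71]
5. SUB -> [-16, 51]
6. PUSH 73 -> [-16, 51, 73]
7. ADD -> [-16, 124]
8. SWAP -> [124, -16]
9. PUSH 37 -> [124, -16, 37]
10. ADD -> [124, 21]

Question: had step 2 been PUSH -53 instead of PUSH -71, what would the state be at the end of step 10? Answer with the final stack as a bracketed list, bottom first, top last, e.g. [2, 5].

[106, 21]

(re-executing from step 2 with the substitution; state before step 2: [-16])
2. PUSH -53 -> [-16, -53]
3. PUSH -20 -> [-16, -53, -20]
4. SWAP -> [-16, -20, -53]
5. SUB -> [-16, 33]
6. PUSH 73 -> [-16, 33, 73]
7. ADD -> [-16, 106]
8. SWAP -> [106, -16]
9. PUSH 37 -> [106, -16, 37]
10. ADD -> [106, 21]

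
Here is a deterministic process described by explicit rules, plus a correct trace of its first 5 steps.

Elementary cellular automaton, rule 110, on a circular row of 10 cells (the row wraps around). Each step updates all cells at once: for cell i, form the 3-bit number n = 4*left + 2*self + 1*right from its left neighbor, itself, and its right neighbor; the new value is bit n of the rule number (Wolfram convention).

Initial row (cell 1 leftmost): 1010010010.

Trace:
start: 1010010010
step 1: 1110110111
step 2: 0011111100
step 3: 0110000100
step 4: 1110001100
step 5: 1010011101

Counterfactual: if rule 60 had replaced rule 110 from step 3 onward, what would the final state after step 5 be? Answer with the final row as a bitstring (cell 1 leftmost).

(re-executing steps 3..5 under rule 60; state before step 3: 0011111100)
step 3: 0010000010
step 4: 0011000011
step 5: 1010100010

1010100010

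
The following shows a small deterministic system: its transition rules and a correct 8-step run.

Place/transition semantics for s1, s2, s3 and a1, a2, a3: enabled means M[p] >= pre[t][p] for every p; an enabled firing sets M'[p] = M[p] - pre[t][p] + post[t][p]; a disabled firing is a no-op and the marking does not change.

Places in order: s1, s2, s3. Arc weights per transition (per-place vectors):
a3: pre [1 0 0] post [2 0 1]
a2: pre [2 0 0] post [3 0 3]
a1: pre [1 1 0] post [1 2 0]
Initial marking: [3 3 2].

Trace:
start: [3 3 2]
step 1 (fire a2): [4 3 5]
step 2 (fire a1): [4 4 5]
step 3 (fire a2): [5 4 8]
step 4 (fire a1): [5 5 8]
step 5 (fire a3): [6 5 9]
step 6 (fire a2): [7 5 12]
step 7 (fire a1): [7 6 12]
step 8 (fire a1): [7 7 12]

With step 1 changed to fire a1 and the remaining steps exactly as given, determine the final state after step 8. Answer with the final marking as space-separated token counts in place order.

(re-executing from step 1 with the substitution; state before step 1: [3 3 2])
step 1 (fire a1): [3 4 2]
step 2 (fire a1): [3 5 2]
step 3 (fire a2): [4 5 5]
step 4 (fire a1): [4 6 5]
step 5 (fire a3): [5 6 6]
step 6 (fire a2): [6 6 9]
step 7 (fire a1): [6 7 9]
step 8 (fire a1): [6 8 9]

6 8 9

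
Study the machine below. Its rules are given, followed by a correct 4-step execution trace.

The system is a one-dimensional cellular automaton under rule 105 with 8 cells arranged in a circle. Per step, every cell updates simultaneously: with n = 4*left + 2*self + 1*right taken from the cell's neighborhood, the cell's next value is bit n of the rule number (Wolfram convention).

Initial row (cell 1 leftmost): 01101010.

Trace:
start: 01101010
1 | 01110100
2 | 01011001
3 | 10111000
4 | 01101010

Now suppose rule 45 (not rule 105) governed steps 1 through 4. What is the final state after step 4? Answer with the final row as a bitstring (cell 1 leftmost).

11010100

(re-executing steps 1..4 under rule 45; state before step 1: 01101010)
1 | 01011110
2 | 01110000
3 | 01000111
4 | 11010100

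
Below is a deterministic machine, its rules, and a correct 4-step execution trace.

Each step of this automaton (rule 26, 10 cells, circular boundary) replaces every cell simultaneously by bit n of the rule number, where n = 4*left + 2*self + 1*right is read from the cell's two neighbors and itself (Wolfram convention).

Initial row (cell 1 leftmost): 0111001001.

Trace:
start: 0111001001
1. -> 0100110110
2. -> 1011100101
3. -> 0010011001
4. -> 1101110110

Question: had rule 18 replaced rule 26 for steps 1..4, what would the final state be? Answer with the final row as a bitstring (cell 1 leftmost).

(re-executing steps 1..4 under rule 18; state before step 1: 0111001001)
1. -> 0000110110
2. -> 0001000001
3. -> 1010100010
4. -> 0000010100

0000010100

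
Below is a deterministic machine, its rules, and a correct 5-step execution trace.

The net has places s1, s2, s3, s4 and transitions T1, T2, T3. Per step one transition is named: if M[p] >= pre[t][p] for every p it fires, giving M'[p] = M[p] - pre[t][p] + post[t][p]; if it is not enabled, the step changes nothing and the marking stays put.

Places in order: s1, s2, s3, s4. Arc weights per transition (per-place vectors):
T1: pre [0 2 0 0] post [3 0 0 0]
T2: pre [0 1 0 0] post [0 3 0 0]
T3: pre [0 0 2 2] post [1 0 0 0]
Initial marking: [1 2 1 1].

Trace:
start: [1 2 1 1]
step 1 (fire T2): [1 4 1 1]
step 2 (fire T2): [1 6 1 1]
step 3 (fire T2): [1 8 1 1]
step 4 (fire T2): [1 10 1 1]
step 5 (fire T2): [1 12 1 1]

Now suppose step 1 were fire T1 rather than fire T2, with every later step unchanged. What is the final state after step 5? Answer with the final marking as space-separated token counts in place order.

4 0 1 1

(re-executing from step 1 with the substitution; state before step 1: [1 2 1 1])
step 1 (fire T1): [4 0 1 1]
step 2 (fire T2): [4 0 1 1]
step 3 (fire T2): [4 0 1 1]
step 4 (fire T2): [4 0 1 1]
step 5 (fire T2): [4 0 1 1]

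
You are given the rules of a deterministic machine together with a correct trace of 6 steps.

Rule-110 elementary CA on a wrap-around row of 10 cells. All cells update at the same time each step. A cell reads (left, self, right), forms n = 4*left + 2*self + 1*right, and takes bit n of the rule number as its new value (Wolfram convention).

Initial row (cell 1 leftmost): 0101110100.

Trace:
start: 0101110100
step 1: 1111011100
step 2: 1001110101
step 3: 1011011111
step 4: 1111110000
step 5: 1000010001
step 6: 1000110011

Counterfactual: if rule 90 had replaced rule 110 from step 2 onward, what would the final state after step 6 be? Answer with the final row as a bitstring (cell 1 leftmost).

(re-executing steps 2..6 under rule 90; state before step 2: 1111011100)
step 2: 1001010111
step 3: 1110000100
step 4: 1011001011
step 5: 1011110010
step 6: 0010011100

0010011100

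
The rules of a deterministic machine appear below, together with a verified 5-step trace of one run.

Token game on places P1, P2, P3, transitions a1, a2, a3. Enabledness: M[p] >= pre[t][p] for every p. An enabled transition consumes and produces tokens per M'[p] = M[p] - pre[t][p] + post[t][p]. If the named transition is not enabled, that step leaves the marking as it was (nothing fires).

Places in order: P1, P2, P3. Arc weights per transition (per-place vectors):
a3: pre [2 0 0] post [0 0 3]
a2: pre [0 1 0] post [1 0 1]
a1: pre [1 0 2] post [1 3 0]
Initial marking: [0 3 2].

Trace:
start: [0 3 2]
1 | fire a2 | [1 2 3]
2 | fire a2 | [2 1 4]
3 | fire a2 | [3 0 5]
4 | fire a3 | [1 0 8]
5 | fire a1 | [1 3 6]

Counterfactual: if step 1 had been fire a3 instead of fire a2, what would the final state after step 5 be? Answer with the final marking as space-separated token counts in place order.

(re-executing from step 1 with the substitution; state before step 1: [0 3 2])
1 | fire a3 | [0 3 2]
2 | fire a2 | [1 2 3]
3 | fire a2 | [2 1 4]
4 | fire a3 | [0 1 7]
5 | fire a1 | [0 1 7]

0 1 7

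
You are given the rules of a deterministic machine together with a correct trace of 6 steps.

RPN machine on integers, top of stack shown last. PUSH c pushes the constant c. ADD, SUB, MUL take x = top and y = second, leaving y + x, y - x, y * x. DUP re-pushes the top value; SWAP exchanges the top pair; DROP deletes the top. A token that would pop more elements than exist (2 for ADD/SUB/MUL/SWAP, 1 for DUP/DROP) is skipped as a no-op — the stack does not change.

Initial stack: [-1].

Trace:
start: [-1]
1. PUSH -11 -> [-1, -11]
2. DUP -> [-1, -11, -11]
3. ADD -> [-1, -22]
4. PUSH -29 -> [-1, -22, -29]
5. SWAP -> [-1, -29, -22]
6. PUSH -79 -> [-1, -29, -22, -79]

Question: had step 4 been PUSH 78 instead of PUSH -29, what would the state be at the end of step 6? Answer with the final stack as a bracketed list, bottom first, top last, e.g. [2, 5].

(re-executing from step 4 with the substitution; state before step 4: [-1, -22])
4. PUSH 78 -> [-1, -22, 78]
5. SWAP -> [-1, 78, -22]
6. PUSH -79 -> [-1, 78, -22, -79]

[-1, 78, -22, -79]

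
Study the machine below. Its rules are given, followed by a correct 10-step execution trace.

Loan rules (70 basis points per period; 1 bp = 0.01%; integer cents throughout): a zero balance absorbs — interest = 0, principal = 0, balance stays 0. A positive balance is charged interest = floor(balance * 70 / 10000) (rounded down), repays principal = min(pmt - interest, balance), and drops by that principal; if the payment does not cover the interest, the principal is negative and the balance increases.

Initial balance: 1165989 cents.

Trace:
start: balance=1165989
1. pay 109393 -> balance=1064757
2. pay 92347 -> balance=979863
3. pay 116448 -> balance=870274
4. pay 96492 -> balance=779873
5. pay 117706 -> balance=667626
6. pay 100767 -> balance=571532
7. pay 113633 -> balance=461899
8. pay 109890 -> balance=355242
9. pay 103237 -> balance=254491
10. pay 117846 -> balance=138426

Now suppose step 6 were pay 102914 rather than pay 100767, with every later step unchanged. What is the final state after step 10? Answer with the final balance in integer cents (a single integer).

(re-executing from step 6 with the substitution; state before step 6: balance=667626)
6. pay 102914 -> balance=569385
7. pay 113633 -> balance=459737
8. pay 109890 -> balance=353065
9. pay 103237 -> balance=252299
10. pay 117846 -> balance=136219

136219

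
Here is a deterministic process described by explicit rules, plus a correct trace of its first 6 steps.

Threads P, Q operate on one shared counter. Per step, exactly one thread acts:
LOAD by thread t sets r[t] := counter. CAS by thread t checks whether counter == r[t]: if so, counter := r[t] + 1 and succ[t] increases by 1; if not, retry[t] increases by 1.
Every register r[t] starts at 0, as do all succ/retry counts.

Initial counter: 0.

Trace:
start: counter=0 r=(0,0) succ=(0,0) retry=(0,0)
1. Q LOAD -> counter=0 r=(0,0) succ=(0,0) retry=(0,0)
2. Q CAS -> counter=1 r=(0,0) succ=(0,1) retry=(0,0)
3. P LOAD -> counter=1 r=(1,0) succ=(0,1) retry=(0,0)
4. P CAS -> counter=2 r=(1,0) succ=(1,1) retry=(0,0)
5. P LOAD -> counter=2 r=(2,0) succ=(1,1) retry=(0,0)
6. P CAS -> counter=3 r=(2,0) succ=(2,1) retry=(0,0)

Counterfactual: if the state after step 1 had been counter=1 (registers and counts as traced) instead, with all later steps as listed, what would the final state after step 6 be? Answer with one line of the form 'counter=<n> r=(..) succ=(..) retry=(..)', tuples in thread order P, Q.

counter=3 r=(2,0) succ=(2,0) retry=(0,1)

state after step 1 := counter=1 r=(0,0) succ=(0,0) retry=(0,0)
2. Q CAS -> counter=1 r=(0,0) succ=(0,0) retry=(0,1)
3. P LOAD -> counter=1 r=(1,0) succ=(0,0) retry=(0,1)
4. P CAS -> counter=2 r=(1,0) succ=(1,0) retry=(0,1)
5. P LOAD -> counter=2 r=(2,0) succ=(1,0) retry=(0,1)
6. P CAS -> counter=3 r=(2,0) succ=(2,0) retry=(0,1)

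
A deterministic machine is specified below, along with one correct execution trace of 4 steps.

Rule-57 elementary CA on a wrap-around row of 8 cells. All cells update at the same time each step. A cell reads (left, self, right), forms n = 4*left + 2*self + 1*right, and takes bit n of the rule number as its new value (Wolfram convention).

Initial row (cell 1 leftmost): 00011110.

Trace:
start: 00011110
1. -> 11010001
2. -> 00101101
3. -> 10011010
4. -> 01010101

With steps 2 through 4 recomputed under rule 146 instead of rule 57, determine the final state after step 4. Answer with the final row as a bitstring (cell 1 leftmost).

(re-executing steps 2..4 under rule 146; state before step 2: 11010001)
2. -> 10001010
3. -> 01010000
4. -> 10001000

10001000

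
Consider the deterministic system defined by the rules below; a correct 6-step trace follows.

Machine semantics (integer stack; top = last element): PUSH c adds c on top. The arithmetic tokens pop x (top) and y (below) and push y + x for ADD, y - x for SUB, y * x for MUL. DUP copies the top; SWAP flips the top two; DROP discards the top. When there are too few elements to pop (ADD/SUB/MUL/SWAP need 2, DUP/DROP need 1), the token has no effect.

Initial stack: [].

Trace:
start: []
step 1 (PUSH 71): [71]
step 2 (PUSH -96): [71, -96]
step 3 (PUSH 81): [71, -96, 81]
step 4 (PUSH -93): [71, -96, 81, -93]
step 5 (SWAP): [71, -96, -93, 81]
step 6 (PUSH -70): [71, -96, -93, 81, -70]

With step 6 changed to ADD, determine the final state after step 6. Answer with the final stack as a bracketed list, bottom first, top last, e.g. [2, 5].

[71, -96, -12]

(re-executing from step 6 with the substitution; state before step 6: [71, -96, -93, 81])
step 6 (ADD): [71, -96, -12]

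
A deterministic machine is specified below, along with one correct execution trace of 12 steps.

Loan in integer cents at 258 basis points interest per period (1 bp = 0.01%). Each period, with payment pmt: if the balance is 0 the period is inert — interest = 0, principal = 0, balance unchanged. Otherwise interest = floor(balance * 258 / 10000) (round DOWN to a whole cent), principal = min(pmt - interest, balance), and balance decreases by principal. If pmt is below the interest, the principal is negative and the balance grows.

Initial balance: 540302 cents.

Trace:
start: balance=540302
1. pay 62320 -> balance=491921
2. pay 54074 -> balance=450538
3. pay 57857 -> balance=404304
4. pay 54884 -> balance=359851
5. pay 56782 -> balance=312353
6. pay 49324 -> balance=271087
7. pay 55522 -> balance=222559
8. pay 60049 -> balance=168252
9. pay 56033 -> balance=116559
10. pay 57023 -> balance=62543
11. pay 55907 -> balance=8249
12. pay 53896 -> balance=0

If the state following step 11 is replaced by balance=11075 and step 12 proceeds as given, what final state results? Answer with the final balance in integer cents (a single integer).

state after step 11 := balance=11075
12. pay 53896 -> balance=0

0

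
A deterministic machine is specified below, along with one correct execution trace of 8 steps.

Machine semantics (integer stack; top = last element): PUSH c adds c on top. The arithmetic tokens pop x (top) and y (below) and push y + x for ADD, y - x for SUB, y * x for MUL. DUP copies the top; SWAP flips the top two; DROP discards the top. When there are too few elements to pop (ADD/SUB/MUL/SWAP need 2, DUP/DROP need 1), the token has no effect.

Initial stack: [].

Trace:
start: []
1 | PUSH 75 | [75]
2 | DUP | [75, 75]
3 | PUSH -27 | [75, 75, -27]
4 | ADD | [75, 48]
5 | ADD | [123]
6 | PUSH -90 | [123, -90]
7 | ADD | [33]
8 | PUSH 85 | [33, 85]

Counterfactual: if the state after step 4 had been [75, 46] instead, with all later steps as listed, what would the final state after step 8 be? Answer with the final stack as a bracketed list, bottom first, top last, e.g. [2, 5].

state after step 4 := [75, 46]
5 | ADD | [121]
6 | PUSH -90 | [121, -90]
7 | ADD | [31]
8 | PUSH 85 | [31, 85]

[31, 85]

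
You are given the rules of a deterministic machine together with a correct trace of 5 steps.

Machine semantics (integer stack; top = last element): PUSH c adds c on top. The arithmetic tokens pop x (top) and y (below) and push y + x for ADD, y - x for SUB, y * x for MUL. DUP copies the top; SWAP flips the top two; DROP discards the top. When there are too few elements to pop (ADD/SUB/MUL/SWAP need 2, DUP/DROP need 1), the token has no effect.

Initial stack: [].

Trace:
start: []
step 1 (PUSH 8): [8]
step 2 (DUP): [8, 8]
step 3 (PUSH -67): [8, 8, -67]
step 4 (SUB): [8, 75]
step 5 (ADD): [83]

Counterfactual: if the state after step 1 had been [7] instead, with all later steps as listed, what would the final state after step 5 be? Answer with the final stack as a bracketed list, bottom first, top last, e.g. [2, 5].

state after step 1 := [7]
step 2 (DUP): [7, 7]
step 3 (PUSH -67): [7, 7, -67]
step 4 (SUB): [7, 74]
step 5 (ADD): [81]

[81]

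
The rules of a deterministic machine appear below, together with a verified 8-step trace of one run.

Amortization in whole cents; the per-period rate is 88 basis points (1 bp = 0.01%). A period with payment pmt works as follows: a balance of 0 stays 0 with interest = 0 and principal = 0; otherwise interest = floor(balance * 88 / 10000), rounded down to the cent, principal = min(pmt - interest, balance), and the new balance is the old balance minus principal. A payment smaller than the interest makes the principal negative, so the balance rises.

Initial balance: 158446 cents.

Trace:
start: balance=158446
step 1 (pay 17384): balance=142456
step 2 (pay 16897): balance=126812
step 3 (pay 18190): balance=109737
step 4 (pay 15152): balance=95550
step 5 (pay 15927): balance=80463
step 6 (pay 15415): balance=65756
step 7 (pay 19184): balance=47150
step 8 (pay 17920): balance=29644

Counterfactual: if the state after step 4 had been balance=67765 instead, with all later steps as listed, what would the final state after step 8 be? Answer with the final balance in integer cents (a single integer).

state after step 4 := balance=67765
step 5 (pay 15927): balance=52434
step 6 (pay 15415): balance=37480
step 7 (pay 19184): balance=18625
step 8 (pay 17920): balance=868

868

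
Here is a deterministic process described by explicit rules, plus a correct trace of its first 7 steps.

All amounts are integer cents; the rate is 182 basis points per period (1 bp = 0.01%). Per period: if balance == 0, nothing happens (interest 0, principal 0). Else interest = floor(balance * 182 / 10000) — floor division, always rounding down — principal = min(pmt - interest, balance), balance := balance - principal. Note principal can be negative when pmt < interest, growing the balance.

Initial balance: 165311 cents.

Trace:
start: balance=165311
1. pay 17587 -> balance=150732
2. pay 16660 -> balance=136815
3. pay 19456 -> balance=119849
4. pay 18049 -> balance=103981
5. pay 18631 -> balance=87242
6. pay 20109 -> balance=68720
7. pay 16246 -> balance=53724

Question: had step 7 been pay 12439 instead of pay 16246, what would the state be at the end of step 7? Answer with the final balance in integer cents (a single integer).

57531

(re-executing from step 7 with the substitution; state before step 7: balance=68720)
7. pay 12439 -> balance=57531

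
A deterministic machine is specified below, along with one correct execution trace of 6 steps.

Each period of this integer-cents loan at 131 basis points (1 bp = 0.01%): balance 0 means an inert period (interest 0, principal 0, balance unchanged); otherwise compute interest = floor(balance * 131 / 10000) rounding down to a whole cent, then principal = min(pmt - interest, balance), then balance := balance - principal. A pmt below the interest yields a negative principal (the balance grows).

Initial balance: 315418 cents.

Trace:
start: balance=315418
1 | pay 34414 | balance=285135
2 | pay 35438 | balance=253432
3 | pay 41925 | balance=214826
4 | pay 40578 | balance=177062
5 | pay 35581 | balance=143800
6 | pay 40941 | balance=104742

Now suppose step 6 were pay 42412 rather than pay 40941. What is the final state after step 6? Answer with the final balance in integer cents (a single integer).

103271

(re-executing from step 6 with the substitution; state before step 6: balance=143800)
6 | pay 42412 | balance=103271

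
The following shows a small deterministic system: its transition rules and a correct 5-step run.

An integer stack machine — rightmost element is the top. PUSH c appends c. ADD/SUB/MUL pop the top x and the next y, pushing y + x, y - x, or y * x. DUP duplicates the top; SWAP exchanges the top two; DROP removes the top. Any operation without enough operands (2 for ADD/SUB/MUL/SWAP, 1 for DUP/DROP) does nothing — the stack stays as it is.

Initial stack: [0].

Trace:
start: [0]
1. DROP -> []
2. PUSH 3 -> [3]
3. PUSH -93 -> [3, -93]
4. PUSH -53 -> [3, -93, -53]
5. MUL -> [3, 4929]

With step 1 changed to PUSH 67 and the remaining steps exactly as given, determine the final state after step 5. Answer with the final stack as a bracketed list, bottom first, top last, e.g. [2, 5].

(re-executing from step 1 with the substitution; state before step 1: [0])
1. PUSH 67 -> [0, 67]
2. PUSH 3 -> [0, 67, 3]
3. PUSH -93 -> [0, 67, 3, -93]
4. PUSH -53 -> [0, 67, 3, -93, -53]
5. MUL -> [0, 67, 3, 4929]

[0, 67, 3, 4929]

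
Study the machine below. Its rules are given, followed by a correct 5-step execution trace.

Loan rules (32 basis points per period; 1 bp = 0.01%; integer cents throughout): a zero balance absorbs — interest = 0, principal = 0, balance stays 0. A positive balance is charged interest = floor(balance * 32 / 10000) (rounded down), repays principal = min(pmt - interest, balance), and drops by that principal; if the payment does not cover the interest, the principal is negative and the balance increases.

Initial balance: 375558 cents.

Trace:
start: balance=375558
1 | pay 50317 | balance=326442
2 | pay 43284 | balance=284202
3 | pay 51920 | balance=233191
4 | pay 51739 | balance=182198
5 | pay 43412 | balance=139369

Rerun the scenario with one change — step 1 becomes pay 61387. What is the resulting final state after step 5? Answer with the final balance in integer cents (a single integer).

128156

(re-executing from step 1 with the substitution; state before step 1: balance=375558)
1 | pay 61387 | balance=315372
2 | pay 43284 | balance=273097
3 | pay 51920 | balance=222050
4 | pay 51739 | balance=171021
5 | pay 43412 | balance=128156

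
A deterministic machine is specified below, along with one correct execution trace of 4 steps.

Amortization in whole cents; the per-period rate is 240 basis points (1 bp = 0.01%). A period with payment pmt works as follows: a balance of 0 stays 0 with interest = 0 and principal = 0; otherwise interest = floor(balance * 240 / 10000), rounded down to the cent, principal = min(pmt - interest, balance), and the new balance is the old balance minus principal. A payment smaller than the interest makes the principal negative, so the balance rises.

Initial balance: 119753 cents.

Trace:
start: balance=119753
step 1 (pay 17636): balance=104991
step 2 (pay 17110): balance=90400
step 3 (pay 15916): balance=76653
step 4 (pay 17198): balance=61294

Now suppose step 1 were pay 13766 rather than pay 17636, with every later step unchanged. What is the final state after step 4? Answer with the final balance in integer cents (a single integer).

65450

(re-executing from step 1 with the substitution; state before step 1: balance=119753)
step 1 (pay 13766): balance=108861
step 2 (pay 17110): balance=94363
step 3 (pay 15916): balance=80711
step 4 (pay 17198): balance=65450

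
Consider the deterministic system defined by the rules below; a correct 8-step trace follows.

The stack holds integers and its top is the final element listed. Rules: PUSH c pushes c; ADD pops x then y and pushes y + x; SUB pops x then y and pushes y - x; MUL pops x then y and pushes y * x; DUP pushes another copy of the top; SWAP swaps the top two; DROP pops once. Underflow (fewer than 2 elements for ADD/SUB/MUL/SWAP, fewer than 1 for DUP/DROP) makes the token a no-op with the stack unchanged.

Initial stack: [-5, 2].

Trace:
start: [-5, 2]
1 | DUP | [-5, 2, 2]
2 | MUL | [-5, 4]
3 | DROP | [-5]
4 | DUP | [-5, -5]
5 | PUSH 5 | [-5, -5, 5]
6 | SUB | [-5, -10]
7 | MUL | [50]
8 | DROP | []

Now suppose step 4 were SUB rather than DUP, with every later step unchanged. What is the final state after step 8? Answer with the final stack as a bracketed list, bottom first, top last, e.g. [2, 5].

(re-executing from step 4 with the substitution; state before step 4: [-5])
4 | SUB | [-5]
5 | PUSH 5 | [-5, 5]
6 | SUB | [-10]
7 | MUL | [-10]
8 | DROP | []

[]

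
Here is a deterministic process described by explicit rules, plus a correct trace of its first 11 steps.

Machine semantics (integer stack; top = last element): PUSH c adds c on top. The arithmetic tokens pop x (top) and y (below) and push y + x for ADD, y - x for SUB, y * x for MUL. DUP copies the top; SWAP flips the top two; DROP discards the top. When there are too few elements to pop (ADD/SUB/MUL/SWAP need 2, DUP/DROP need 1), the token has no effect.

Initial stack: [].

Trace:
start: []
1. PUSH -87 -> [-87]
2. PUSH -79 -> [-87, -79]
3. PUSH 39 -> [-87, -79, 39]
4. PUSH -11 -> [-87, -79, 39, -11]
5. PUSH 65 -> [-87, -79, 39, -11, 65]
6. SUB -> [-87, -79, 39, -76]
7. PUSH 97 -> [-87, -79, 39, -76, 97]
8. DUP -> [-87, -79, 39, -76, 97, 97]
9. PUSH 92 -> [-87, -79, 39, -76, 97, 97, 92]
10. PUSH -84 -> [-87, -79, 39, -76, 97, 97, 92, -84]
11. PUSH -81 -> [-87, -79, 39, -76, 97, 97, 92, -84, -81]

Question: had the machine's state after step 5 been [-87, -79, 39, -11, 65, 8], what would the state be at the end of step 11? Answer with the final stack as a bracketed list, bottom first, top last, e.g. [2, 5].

state after step 5 := [-87, -79, 39, -11, 65, 8]
6. SUB -> [-87, -79, 39, -11, 57]
7. PUSH 97 -> [-87, -79, 39, -11, 57, 97]
8. DUP -> [-87, -79, 39, -11, 57, 97, 97]
9. PUSH 92 -> [-87, -79, 39, -11, 57, 97, 97, 92]
10. PUSH -84 -> [-87, -79, 39, -11, 57, 97, 97, 92, -84]
11. PUSH -81 -> [-87, -79, 39, -11, 57, 97, 97, 92, -84, -81]

[-87, -79, 39, -11, 57, 97, 97, 92, -84, -81]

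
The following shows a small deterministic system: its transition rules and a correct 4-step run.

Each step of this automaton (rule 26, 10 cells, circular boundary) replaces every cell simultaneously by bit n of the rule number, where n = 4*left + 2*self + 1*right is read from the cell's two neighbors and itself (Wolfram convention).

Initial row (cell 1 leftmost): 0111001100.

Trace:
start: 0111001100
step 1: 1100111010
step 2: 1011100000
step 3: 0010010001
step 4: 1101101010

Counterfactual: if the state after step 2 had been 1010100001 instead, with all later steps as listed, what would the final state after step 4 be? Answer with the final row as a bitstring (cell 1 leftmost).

state after step 2 := 1010100001
step 3: 0000010011
step 4: 1000101110

1000101110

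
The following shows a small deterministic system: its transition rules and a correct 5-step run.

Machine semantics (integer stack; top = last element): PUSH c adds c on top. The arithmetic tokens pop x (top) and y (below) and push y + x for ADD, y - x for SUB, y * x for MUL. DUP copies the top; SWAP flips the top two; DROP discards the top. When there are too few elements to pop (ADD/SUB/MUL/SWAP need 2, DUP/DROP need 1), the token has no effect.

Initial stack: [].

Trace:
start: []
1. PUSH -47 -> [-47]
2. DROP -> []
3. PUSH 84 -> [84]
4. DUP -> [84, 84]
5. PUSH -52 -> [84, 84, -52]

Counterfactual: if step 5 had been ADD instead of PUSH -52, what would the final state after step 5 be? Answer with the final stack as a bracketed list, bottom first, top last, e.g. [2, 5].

(re-executing from step 5 with the substitution; state before step 5: [84, 84])
5. ADD -> [168]

[168]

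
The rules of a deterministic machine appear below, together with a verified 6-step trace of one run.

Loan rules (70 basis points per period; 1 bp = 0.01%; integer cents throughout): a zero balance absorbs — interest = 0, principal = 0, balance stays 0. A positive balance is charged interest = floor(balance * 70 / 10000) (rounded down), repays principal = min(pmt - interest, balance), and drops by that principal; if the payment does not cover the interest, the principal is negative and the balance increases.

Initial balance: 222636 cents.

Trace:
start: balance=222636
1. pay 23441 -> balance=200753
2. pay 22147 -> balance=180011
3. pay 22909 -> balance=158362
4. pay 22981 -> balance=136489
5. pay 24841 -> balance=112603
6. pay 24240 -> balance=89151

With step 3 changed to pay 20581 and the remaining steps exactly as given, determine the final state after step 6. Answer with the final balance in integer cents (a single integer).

91527

(re-executing from step 3 with the substitution; state before step 3: balance=180011)
3. pay 20581 -> balance=160690
4. pay 22981 -> balance=138833
5. pay 24841 -> balance=114963
6. pay 24240 -> balance=91527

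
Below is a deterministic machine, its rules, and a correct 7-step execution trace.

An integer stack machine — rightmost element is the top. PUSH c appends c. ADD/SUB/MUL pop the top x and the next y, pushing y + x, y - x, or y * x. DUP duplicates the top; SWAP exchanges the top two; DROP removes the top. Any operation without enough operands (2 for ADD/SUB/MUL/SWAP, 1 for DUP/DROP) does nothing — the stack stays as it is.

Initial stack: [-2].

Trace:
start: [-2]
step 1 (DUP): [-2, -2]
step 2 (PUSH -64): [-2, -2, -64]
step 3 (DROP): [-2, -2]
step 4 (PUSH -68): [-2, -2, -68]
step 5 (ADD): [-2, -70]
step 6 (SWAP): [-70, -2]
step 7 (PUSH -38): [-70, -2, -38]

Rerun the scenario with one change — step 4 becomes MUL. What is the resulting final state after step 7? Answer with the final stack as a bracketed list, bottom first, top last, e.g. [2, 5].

[4, -38]

(re-executing from step 4 with the substitution; state before step 4: [-2, -2])
step 4 (MUL): [4]
step 5 (ADD): [4]
step 6 (SWAP): [4]
step 7 (PUSH -38): [4, -38]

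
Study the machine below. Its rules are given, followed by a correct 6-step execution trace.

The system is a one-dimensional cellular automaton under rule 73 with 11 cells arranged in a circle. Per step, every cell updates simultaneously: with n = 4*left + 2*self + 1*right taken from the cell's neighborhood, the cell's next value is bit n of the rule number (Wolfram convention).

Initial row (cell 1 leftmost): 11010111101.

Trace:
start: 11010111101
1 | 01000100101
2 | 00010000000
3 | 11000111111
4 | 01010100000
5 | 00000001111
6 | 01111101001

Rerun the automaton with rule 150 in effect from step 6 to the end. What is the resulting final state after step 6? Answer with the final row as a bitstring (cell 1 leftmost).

10000010110

(re-executing step 6 under rule 150; state before step 6: 00000001111)
6 | 10000010110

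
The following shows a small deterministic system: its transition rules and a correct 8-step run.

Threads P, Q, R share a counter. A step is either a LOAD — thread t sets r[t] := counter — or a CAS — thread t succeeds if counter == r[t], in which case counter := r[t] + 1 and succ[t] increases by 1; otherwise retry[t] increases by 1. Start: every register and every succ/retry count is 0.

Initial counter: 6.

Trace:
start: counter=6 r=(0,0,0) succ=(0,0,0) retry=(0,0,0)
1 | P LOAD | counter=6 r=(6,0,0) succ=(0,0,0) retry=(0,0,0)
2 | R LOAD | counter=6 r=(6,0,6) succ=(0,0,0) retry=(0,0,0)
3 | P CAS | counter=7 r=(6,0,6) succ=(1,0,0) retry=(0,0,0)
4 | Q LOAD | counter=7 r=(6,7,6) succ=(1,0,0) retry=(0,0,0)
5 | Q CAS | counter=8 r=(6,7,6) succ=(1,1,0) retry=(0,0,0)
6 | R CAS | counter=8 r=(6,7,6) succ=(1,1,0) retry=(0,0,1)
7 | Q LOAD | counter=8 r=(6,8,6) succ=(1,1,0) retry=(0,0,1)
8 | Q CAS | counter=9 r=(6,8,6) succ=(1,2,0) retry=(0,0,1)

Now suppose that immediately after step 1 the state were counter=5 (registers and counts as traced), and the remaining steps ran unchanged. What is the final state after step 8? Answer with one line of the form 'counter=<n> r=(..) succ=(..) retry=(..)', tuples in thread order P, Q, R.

state after step 1 := counter=5 r=(6,0,0) succ=(0,0,0) retry=(0,0,0)
2 | R LOAD | counter=5 r=(6,0,5) succ=(0,0,0) retry=(0,0,0)
3 | P CAS | counter=5 r=(6,0,5) succ=(0,0,0) retry=(1,0,0)
4 | Q LOAD | counter=5 r=(6,5,5) succ=(0,0,0) retry=(1,0,0)
5 | Q CAS | counter=6 r=(6,5,5) succ=(0,1,0) retry=(1,0,0)
6 | R CAS | counter=6 r=(6,5,5) succ=(0,1,0) retry=(1,0,1)
7 | Q LOAD | counter=6 r=(6,6,5) succ=(0,1,0) retry=(1,0,1)
8 | Q CAS | counter=7 r=(6,6,5) succ=(0,2,0) retry=(1,0,1)

counter=7 r=(6,6,5) succ=(0,2,0) retry=(1,0,1)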